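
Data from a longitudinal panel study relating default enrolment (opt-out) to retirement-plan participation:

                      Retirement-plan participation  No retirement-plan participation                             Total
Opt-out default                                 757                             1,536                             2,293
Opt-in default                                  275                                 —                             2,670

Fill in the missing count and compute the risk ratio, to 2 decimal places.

The missing cell is in the unexposed row: 2670 − 275 = 2395.
So a = 757, b = 1536, c = 275, d = 2395.
RR = [a/(a+b)] / [c/(c+d)] = (757/2293) / (275/2670) = 0.33014/0.10300 = 3.20531

3.21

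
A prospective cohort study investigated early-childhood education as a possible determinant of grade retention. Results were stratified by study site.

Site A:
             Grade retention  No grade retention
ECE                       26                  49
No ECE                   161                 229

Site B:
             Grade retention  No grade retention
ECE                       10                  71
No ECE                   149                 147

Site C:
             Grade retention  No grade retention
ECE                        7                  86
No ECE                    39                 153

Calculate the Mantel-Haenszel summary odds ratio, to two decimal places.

0.36

OR_MH = Σ(aᵢdᵢ/nᵢ) / Σ(bᵢcᵢ/nᵢ), where nᵢ is the stratum total.
Stratum 1 (Site A): n = 465; a·d/n = 26·229/465 = 12.8043; b·c/n = 49·161/465 = 16.9656
Stratum 2 (Site B): n = 377; a·d/n = 10·147/377 = 3.8992; b·c/n = 71·149/377 = 28.0610
Stratum 3 (Site C): n = 285; a·d/n = 7·153/285 = 3.7579; b·c/n = 86·39/285 = 11.7684
OR_MH = (12.8043 + 3.8992 + 3.7579) / (16.9656 + 28.0610 + 11.7684) = 20.4614 / 56.7950 = 0.36027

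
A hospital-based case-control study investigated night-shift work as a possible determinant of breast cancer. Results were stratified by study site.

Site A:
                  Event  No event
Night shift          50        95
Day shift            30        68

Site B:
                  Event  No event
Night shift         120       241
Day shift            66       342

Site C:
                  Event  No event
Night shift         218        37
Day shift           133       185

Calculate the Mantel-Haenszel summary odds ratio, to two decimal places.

3.36

OR_MH = Σ(aᵢdᵢ/nᵢ) / Σ(bᵢcᵢ/nᵢ), where nᵢ is the stratum total.
Stratum 1 (Site A): n = 243; a·d/n = 50·68/243 = 13.9918; b·c/n = 95·30/243 = 11.7284
Stratum 2 (Site B): n = 769; a·d/n = 120·342/769 = 53.3680; b·c/n = 241·66/769 = 20.6840
Stratum 3 (Site C): n = 573; a·d/n = 218·185/573 = 70.3839; b·c/n = 37·133/573 = 8.5881
OR_MH = (13.9918 + 53.3680 + 70.3839) / (11.7284 + 20.6840 + 8.5881) = 137.7437 / 41.0005 = 3.35956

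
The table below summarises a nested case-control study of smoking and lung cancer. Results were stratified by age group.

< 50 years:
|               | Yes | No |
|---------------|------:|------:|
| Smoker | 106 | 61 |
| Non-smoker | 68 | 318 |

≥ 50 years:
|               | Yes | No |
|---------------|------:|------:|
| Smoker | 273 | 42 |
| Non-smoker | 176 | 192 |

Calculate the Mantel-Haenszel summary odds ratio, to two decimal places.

OR_MH = Σ(aᵢdᵢ/nᵢ) / Σ(bᵢcᵢ/nᵢ), where nᵢ is the stratum total.
Stratum 1 (< 50 years): n = 553; a·d/n = 106·318/553 = 60.9548; b·c/n = 61·68/553 = 7.5009
Stratum 2 (≥ 50 years): n = 683; a·d/n = 273·192/683 = 76.7438; b·c/n = 42·176/683 = 10.8228
OR_MH = (60.9548 + 76.7438) / (7.5009 + 10.8228) = 137.6986 / 18.3237 = 7.51476

7.51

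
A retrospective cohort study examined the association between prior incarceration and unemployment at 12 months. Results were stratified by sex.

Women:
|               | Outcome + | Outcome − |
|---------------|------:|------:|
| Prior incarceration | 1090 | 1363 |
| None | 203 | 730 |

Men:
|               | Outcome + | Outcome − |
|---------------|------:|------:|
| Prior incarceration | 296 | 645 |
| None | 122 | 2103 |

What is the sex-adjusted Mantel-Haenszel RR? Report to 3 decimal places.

RR_MH = Σ(aᵢ·n₀ᵢ/nᵢ) / Σ(cᵢ·n₁ᵢ/nᵢ), with n₁ᵢ = aᵢ+bᵢ (exposed), n₀ᵢ = cᵢ+dᵢ (unexposed), nᵢ = n₁ᵢ+n₀ᵢ.
Stratum 1 (Women): n₁ = 2453, n₀ = 933, n = 3386; a·n₀/n = 1090·933/3386 = 300.3455; c·n₁/n = 203·2453/3386 = 147.0641
Stratum 2 (Men): n₁ = 941, n₀ = 2225, n = 3166; a·n₀/n = 296·2225/3166 = 208.0227; c·n₁/n = 122·941/3166 = 36.2609
RR_MH = (300.3455 + 208.0227) / (147.0641 + 36.2609) = 508.3683 / 183.3250 = 2.77304

2.773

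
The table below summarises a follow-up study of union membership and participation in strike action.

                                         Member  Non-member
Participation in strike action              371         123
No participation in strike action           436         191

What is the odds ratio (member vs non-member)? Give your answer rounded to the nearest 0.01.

1.32

Reading the table with exposure as columns: a = 371 (Member, case), b = 436 (Member, non-case), c = 123 (Non-member, case), d = 191.
OR = (a·d)/(b·c) = (371 × 191) / (436 × 123) = 70861 / 53628 = 1.32134
The odds of participation in strike action are about 1.32 times as high in the member group.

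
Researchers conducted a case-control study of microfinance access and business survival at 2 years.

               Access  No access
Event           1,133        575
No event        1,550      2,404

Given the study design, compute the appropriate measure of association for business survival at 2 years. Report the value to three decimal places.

3.056

Reading the table with exposure as columns: a = 1133 (Access, case), b = 1550 (Access, non-case), c = 575 (No access, case), d = 2404.
This is a case-control study: participants were sampled on outcome status, so risks in the source population cannot be estimated directly — relative risk is not valid here. The odds ratio is the appropriate measure.
OR = (a·d)/(b·c) = (1133 × 2404) / (1550 × 575) = 2723732 / 891250 = 3.05608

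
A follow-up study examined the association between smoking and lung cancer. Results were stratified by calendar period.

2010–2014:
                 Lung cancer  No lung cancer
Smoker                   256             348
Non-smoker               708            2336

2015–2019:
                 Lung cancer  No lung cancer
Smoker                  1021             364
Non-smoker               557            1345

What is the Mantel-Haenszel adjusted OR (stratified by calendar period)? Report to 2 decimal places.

OR_MH = Σ(aᵢdᵢ/nᵢ) / Σ(bᵢcᵢ/nᵢ), where nᵢ is the stratum total.
Stratum 1 (2010–2014): n = 3648; a·d/n = 256·2336/3648 = 163.9298; b·c/n = 348·708/3648 = 67.5395
Stratum 2 (2015–2019): n = 3287; a·d/n = 1021·1345/3287 = 417.7807; b·c/n = 364·557/3287 = 61.6818
OR_MH = (163.9298 + 417.7807) / (67.5395 + 61.6818) = 581.7105 / 129.2213 = 4.50166

4.50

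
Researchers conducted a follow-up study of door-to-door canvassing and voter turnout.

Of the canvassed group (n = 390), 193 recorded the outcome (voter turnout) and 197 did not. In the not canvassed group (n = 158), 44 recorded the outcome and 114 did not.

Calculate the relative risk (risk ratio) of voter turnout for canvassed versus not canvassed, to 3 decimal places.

From the description: a = 193, b = 197, c = 44, d = 114.
Risk in exposed = 193/390 = 0.49487; risk in unexposed = 44/158 = 0.27848.
RR = 0.49487 / 0.27848 = 1.77704
The risk among the exposed is 1.78 times that among the unexposed.

1.777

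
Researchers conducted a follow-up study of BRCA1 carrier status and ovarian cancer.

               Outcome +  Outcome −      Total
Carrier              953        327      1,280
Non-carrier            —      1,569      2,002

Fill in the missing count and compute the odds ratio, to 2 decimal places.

The missing cell is in the unexposed row: 2002 − 1569 = 433.
So a = 953, b = 327, c = 433, d = 1569.
OR = (a·d)/(b·c) = (953 × 1569) / (327 × 433) = 1495257 / 141591 = 10.56040

10.56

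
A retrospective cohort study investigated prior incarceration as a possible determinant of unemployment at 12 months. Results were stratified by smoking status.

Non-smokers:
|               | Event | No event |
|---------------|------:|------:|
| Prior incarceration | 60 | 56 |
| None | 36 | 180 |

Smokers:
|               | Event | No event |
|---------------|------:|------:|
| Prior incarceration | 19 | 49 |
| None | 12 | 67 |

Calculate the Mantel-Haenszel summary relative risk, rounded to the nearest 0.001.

2.716

RR_MH = Σ(aᵢ·n₀ᵢ/nᵢ) / Σ(cᵢ·n₁ᵢ/nᵢ), with n₁ᵢ = aᵢ+bᵢ (exposed), n₀ᵢ = cᵢ+dᵢ (unexposed), nᵢ = n₁ᵢ+n₀ᵢ.
Stratum 1 (Non-smokers): n₁ = 116, n₀ = 216, n = 332; a·n₀/n = 60·216/332 = 39.0361; c·n₁/n = 36·116/332 = 12.5783
Stratum 2 (Smokers): n₁ = 68, n₀ = 79, n = 147; a·n₀/n = 19·79/147 = 10.2109; c·n₁/n = 12·68/147 = 5.5510
RR_MH = (39.0361 + 10.2109) / (12.5783 + 5.5510) = 49.2470 / 18.1293 = 2.71643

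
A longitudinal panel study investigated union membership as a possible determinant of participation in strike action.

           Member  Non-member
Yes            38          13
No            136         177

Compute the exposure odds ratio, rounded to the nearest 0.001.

3.804

Reading the table with exposure as columns: a = 38 (Member, case), b = 136 (Member, non-case), c = 13 (Non-member, case), d = 177.
OR = (a·d)/(b·c) = (38 × 177) / (136 × 13) = 6726 / 1768 = 3.80430
The odds of participation in strike action are about 3.80 times as high in the member group.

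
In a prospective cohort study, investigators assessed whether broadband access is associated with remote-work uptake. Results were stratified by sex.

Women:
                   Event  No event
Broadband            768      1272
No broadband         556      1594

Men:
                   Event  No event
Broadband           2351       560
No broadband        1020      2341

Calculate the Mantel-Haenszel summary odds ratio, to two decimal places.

4.50

OR_MH = Σ(aᵢdᵢ/nᵢ) / Σ(bᵢcᵢ/nᵢ), where nᵢ is the stratum total.
Stratum 1 (Women): n = 4190; a·d/n = 768·1594/4190 = 292.1699; b·c/n = 1272·556/4190 = 168.7905
Stratum 2 (Men): n = 6272; a·d/n = 2351·2341/6272 = 877.5018; b·c/n = 560·1020/6272 = 91.0714
OR_MH = (292.1699 + 877.5018) / (168.7905 + 91.0714) = 1169.6717 / 259.8619 = 4.50113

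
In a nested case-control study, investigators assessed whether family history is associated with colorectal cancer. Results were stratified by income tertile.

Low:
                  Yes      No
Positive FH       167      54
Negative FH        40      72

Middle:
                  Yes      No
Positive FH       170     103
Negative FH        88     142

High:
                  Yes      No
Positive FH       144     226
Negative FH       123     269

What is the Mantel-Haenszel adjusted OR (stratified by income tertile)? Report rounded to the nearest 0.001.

2.213

OR_MH = Σ(aᵢdᵢ/nᵢ) / Σ(bᵢcᵢ/nᵢ), where nᵢ is the stratum total.
Stratum 1 (Low): n = 333; a·d/n = 167·72/333 = 36.1081; b·c/n = 54·40/333 = 6.4865
Stratum 2 (Middle): n = 503; a·d/n = 170·142/503 = 47.9920; b·c/n = 103·88/503 = 18.0199
Stratum 3 (High): n = 762; a·d/n = 144·269/762 = 50.8346; b·c/n = 226·123/762 = 36.4803
OR_MH = (36.1081 + 47.9920 + 50.8346) / (6.4865 + 18.0199 + 36.4803) = 134.9348 / 60.9867 = 2.21253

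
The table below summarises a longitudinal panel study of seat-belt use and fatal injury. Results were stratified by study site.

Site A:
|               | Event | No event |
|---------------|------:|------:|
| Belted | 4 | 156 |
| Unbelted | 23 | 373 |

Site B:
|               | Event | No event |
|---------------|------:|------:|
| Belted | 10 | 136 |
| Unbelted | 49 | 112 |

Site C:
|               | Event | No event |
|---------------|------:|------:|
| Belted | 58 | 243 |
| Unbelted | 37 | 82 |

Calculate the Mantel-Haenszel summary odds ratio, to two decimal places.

OR_MH = Σ(aᵢdᵢ/nᵢ) / Σ(bᵢcᵢ/nᵢ), where nᵢ is the stratum total.
Stratum 1 (Site A): n = 556; a·d/n = 4·373/556 = 2.6835; b·c/n = 156·23/556 = 6.4532
Stratum 2 (Site B): n = 307; a·d/n = 10·112/307 = 3.6482; b·c/n = 136·49/307 = 21.7068
Stratum 3 (Site C): n = 420; a·d/n = 58·82/420 = 11.3238; b·c/n = 243·37/420 = 21.4071
OR_MH = (2.6835 + 3.6482 + 11.3238) / (6.4532 + 21.7068 + 21.4071) = 17.6555 / 49.5672 = 0.35619

0.36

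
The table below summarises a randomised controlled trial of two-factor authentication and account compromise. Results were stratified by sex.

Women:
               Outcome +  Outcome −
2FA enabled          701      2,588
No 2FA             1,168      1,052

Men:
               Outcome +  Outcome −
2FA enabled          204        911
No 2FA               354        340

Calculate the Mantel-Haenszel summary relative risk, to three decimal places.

0.394

RR_MH = Σ(aᵢ·n₀ᵢ/nᵢ) / Σ(cᵢ·n₁ᵢ/nᵢ), with n₁ᵢ = aᵢ+bᵢ (exposed), n₀ᵢ = cᵢ+dᵢ (unexposed), nᵢ = n₁ᵢ+n₀ᵢ.
Stratum 1 (Women): n₁ = 3289, n₀ = 2220, n = 5509; a·n₀/n = 701·2220/5509 = 282.4868; c·n₁/n = 1168·3289/5509 = 697.3229
Stratum 2 (Men): n₁ = 1115, n₀ = 694, n = 1809; a·n₀/n = 204·694/1809 = 78.2620; c·n₁/n = 354·1115/1809 = 218.1924
RR_MH = (282.4868 + 78.2620) / (697.3229 + 218.1924) = 360.7489 / 915.5153 = 0.39404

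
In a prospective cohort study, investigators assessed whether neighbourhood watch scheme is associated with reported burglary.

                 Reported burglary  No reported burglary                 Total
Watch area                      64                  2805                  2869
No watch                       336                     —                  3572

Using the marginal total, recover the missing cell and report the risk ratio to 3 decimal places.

The missing cell is in the unexposed row: 3572 − 336 = 3236.
So a = 64, b = 2805, c = 336, d = 3236.
RR = [a/(a+b)] / [c/(c+d)] = (64/2869) / (336/3572) = 0.02231/0.09406 = 0.23715

0.237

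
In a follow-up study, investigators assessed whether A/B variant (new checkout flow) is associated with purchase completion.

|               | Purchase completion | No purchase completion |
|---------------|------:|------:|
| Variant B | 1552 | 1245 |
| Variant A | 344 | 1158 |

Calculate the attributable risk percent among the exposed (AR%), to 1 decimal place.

Cells: a = 1552, b = 1245, c = 344, d = 1158.
Risk in exposed = 1552/2797 = 0.55488; risk in unexposed = 344/1502 = 0.22903.
RR = 0.55488/0.22903 = 2.42276
AR% = (RR − 1)/RR × 100 = (2.42276 − 1)/2.42276 × 100 = 58.7248%

58.7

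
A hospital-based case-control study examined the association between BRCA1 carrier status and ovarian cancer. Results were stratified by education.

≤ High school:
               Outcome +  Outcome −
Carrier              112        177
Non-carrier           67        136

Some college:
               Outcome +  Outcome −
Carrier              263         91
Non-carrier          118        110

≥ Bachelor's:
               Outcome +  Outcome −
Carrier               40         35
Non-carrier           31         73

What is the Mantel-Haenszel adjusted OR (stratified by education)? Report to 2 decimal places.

OR_MH = Σ(aᵢdᵢ/nᵢ) / Σ(bᵢcᵢ/nᵢ), where nᵢ is the stratum total.
Stratum 1 (≤ High school): n = 492; a·d/n = 112·136/492 = 30.9593; b·c/n = 177·67/492 = 24.1037
Stratum 2 (Some college): n = 582; a·d/n = 263·110/582 = 49.7079; b·c/n = 91·118/582 = 18.4502
Stratum 3 (≥ Bachelor's): n = 179; a·d/n = 40·73/179 = 16.3128; b·c/n = 35·31/179 = 6.0615
OR_MH = (30.9593 + 49.7079 + 16.3128) / (24.1037 + 18.4502 + 6.0615) = 96.9801 / 48.6153 = 1.99485

1.99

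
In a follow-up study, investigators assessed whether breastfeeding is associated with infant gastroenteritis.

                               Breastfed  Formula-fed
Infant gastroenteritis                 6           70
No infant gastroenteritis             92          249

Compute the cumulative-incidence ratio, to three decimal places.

0.279

Reading the table with exposure as columns: a = 6 (Breastfed, case), b = 92 (Breastfed, non-case), c = 70 (Formula-fed, case), d = 249.
Risk in exposed = 6/98 = 0.06122; risk in unexposed = 70/319 = 0.21944.
RR = 0.06122 / 0.21944 = 0.27901
The risk is 72% lower among the exposed than among the unexposed.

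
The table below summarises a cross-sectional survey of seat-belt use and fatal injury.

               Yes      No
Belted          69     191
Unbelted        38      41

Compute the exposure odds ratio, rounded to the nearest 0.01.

0.39

Cells: a = 69, b = 191, c = 38, d = 41.
OR = (a·d)/(b·c) = (69 × 41) / (191 × 38) = 2829 / 7258 = 0.38978
Exposure is associated with lower odds of fatal injury (OR = 0.39 < 1).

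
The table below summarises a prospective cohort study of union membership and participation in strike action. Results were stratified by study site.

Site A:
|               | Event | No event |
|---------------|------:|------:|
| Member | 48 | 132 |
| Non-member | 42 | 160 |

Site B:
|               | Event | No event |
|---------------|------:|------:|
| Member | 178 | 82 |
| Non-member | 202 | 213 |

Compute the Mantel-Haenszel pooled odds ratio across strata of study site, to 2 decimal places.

OR_MH = Σ(aᵢdᵢ/nᵢ) / Σ(bᵢcᵢ/nᵢ), where nᵢ is the stratum total.
Stratum 1 (Site A): n = 382; a·d/n = 48·160/382 = 20.1047; b·c/n = 132·42/382 = 14.5131
Stratum 2 (Site B): n = 675; a·d/n = 178·213/675 = 56.1689; b·c/n = 82·202/675 = 24.5393
OR_MH = (20.1047 + 56.1689) / (14.5131 + 24.5393) = 76.2736 / 39.0523 = 1.95311

1.95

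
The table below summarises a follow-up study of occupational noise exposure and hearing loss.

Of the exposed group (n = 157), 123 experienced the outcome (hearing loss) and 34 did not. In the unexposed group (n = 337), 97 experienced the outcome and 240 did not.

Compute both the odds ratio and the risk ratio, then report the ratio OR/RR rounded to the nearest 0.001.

3.289

From the description: a = 123, b = 34, c = 97, d = 240.
OR = (123·240)/(34·97) = 29520/3298 = 8.95088
Risk in exposed = 123/157 = 0.78344; risk in unexposed = 97/337 = 0.28783; RR = 2.72185
OR/RR = 8.95088 / 2.72185 = 3.28853
The outcome is not rare, so the OR lies further from 1 than the RR.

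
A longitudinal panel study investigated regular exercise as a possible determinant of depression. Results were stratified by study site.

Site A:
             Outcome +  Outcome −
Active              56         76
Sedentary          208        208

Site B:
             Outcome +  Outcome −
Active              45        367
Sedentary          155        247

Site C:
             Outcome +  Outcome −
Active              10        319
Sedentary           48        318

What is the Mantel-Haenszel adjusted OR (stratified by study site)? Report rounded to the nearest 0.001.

OR_MH = Σ(aᵢdᵢ/nᵢ) / Σ(bᵢcᵢ/nᵢ), where nᵢ is the stratum total.
Stratum 1 (Site A): n = 548; a·d/n = 56·208/548 = 21.2555; b·c/n = 76·208/548 = 28.8467
Stratum 2 (Site B): n = 814; a·d/n = 45·247/814 = 13.6548; b·c/n = 367·155/814 = 69.8833
Stratum 3 (Site C): n = 695; a·d/n = 10·318/695 = 4.5755; b·c/n = 319·48/695 = 22.0317
OR_MH = (21.2555 + 13.6548 + 4.5755) / (28.8467 + 69.8833 + 22.0317) = 39.4858 / 120.7617 = 0.32697

0.327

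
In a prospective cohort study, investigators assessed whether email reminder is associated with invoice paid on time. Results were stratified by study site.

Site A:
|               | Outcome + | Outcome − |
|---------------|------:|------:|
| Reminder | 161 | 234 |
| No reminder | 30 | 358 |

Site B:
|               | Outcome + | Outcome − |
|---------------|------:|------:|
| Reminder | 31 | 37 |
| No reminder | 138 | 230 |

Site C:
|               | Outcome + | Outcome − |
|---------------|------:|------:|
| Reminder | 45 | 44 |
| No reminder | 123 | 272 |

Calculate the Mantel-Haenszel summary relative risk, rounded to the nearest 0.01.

RR_MH = Σ(aᵢ·n₀ᵢ/nᵢ) / Σ(cᵢ·n₁ᵢ/nᵢ), with n₁ᵢ = aᵢ+bᵢ (exposed), n₀ᵢ = cᵢ+dᵢ (unexposed), nᵢ = n₁ᵢ+n₀ᵢ.
Stratum 1 (Site A): n₁ = 395, n₀ = 388, n = 783; a·n₀/n = 161·388/783 = 79.7803; c·n₁/n = 30·395/783 = 15.1341
Stratum 2 (Site B): n₁ = 68, n₀ = 368, n = 436; a·n₀/n = 31·368/436 = 26.1651; c·n₁/n = 138·68/436 = 21.5229
Stratum 3 (Site C): n₁ = 89, n₀ = 395, n = 484; a·n₀/n = 45·395/484 = 36.7252; c·n₁/n = 123·89/484 = 22.6178
RR_MH = (79.7803 + 26.1651 + 36.7252) / (15.1341 + 21.5229 + 22.6178) = 142.6707 / 59.2748 = 2.40694

2.41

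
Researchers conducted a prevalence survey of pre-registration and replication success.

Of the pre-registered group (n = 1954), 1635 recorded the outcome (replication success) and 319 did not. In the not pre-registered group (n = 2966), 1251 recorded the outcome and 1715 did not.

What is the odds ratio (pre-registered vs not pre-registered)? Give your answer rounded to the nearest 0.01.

7.03

From the description: a = 1635, b = 319, c = 1251, d = 1715.
OR = (a·d)/(b·c) = (1635 × 1715) / (319 × 1251) = 2804025 / 399069 = 7.02642
The odds of replication success are about 7.03 times as high in the pre-registered group.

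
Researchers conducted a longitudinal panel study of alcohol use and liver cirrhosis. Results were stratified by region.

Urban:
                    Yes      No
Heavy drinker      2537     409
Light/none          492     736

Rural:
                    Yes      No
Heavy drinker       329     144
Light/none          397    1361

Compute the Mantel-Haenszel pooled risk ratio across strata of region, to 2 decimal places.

2.33

RR_MH = Σ(aᵢ·n₀ᵢ/nᵢ) / Σ(cᵢ·n₁ᵢ/nᵢ), with n₁ᵢ = aᵢ+bᵢ (exposed), n₀ᵢ = cᵢ+dᵢ (unexposed), nᵢ = n₁ᵢ+n₀ᵢ.
Stratum 1 (Urban): n₁ = 2946, n₀ = 1228, n = 4174; a·n₀/n = 2537·1228/4174 = 746.3910; c·n₁/n = 492·2946/4174 = 347.2525
Stratum 2 (Rural): n₁ = 473, n₀ = 1758, n = 2231; a·n₀/n = 329·1758/2231 = 259.2479; c·n₁/n = 397·473/2231 = 84.1690
RR_MH = (746.3910 + 259.2479) / (347.2525 + 84.1690) = 1005.6389 / 431.4215 = 2.33099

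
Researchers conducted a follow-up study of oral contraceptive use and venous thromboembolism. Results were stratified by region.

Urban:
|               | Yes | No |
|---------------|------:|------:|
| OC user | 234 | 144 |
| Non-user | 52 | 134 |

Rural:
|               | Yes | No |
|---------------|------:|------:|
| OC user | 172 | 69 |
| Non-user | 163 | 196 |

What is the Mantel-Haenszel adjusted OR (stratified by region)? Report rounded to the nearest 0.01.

OR_MH = Σ(aᵢdᵢ/nᵢ) / Σ(bᵢcᵢ/nᵢ), where nᵢ is the stratum total.
Stratum 1 (Urban): n = 564; a·d/n = 234·134/564 = 55.5957; b·c/n = 144·52/564 = 13.2766
Stratum 2 (Rural): n = 600; a·d/n = 172·196/600 = 56.1867; b·c/n = 69·163/600 = 18.7450
OR_MH = (55.5957 + 56.1867) / (13.2766 + 18.7450) = 111.7824 / 32.0216 = 3.49084

3.49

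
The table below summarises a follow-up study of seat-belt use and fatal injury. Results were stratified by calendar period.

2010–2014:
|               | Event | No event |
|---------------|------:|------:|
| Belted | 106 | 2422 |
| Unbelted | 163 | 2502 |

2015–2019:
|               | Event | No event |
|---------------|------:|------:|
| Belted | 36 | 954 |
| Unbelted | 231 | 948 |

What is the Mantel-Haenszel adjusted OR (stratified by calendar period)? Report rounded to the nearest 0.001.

0.376

OR_MH = Σ(aᵢdᵢ/nᵢ) / Σ(bᵢcᵢ/nᵢ), where nᵢ is the stratum total.
Stratum 1 (2010–2014): n = 5193; a·d/n = 106·2502/5193 = 51.0711; b·c/n = 2422·163/5193 = 76.0227
Stratum 2 (2015–2019): n = 2169; a·d/n = 36·948/2169 = 15.7344; b·c/n = 954·231/2169 = 101.6017
OR_MH = (51.0711 + 15.7344) / (76.0227 + 101.6017) = 66.8055 / 177.6244 = 0.37611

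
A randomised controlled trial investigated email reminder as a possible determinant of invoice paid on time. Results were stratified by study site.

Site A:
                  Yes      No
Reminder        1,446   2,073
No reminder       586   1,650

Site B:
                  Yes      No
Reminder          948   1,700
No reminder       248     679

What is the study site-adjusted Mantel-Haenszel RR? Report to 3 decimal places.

RR_MH = Σ(aᵢ·n₀ᵢ/nᵢ) / Σ(cᵢ·n₁ᵢ/nᵢ), with n₁ᵢ = aᵢ+bᵢ (exposed), n₀ᵢ = cᵢ+dᵢ (unexposed), nᵢ = n₁ᵢ+n₀ᵢ.
Stratum 1 (Site A): n₁ = 3519, n₀ = 2236, n = 5755; a·n₀/n = 1446·2236/5755 = 561.8169; c·n₁/n = 586·3519/5755 = 358.3204
Stratum 2 (Site B): n₁ = 2648, n₀ = 927, n = 3575; a·n₀/n = 948·927/3575 = 245.8171; c·n₁/n = 248·2648/3575 = 183.6934
RR_MH = (561.8169 + 245.8171) / (358.3204 + 183.6934) = 807.6339 / 542.0138 = 1.49006

1.490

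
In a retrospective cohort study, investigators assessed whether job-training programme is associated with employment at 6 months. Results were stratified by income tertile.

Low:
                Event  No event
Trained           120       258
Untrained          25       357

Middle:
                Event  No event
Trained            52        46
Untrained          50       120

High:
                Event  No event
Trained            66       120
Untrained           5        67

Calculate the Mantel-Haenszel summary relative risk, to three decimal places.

3.255

RR_MH = Σ(aᵢ·n₀ᵢ/nᵢ) / Σ(cᵢ·n₁ᵢ/nᵢ), with n₁ᵢ = aᵢ+bᵢ (exposed), n₀ᵢ = cᵢ+dᵢ (unexposed), nᵢ = n₁ᵢ+n₀ᵢ.
Stratum 1 (Low): n₁ = 378, n₀ = 382, n = 760; a·n₀/n = 120·382/760 = 60.3158; c·n₁/n = 25·378/760 = 12.4342
Stratum 2 (Middle): n₁ = 98, n₀ = 170, n = 268; a·n₀/n = 52·170/268 = 32.9851; c·n₁/n = 50·98/268 = 18.2836
Stratum 3 (High): n₁ = 186, n₀ = 72, n = 258; a·n₀/n = 66·72/258 = 18.4186; c·n₁/n = 5·186/258 = 3.6047
RR_MH = (60.3158 + 32.9851 + 18.4186) / (12.4342 + 18.2836 + 3.6047) = 111.7195 / 34.3224 = 3.25500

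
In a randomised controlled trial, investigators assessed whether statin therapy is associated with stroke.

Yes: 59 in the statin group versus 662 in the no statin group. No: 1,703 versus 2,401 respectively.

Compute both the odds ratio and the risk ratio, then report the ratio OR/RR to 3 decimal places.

0.811

From the description: a = 59, b = 1703, c = 662, d = 2401.
OR = (59·2401)/(1703·662) = 141659/1127386 = 0.12565
Risk in exposed = 59/1762 = 0.03348; risk in unexposed = 662/3063 = 0.21613; RR = 0.15493
OR/RR = 0.12565 / 0.15493 = 0.81103
The outcome is not rare, so the OR lies further from 1 than the RR.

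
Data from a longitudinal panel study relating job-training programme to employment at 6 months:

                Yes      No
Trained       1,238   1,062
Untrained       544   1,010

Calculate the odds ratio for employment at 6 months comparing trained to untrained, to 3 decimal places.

Cells: a = 1238, b = 1062, c = 544, d = 1010.
OR = (a·d)/(b·c) = (1238 × 1010) / (1062 × 544) = 1250380 / 577728 = 2.16431
The odds of employment at 6 months are about 2.16 times as high in the trained group.

2.164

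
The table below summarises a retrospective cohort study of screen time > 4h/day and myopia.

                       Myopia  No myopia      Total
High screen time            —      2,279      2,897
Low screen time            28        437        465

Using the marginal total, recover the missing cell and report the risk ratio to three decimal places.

The missing cell is in the exposed row: 2897 − 2279 = 618.
So a = 618, b = 2279, c = 28, d = 437.
RR = [a/(a+b)] / [c/(c+d)] = (618/2897) / (28/465) = 0.21332/0.06022 = 3.54270

3.543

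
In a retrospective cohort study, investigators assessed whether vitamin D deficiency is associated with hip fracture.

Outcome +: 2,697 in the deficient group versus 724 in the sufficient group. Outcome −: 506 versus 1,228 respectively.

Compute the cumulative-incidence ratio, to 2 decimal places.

2.27

From the description: a = 2697, b = 506, c = 724, d = 1228.
Risk in exposed = 2697/3203 = 0.84202; risk in unexposed = 724/1952 = 0.37090.
RR = 0.84202 / 0.37090 = 2.27021
The risk among the exposed is 2.27 times that among the unexposed.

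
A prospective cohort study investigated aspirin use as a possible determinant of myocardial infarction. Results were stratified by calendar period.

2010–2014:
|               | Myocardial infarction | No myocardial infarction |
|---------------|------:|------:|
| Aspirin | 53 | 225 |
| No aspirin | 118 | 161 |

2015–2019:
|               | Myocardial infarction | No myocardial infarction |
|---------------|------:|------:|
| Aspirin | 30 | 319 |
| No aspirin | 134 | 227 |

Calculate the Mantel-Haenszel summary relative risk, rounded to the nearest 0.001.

0.335

RR_MH = Σ(aᵢ·n₀ᵢ/nᵢ) / Σ(cᵢ·n₁ᵢ/nᵢ), with n₁ᵢ = aᵢ+bᵢ (exposed), n₀ᵢ = cᵢ+dᵢ (unexposed), nᵢ = n₁ᵢ+n₀ᵢ.
Stratum 1 (2010–2014): n₁ = 278, n₀ = 279, n = 557; a·n₀/n = 53·279/557 = 26.5476; c·n₁/n = 118·278/557 = 58.8941
Stratum 2 (2015–2019): n₁ = 349, n₀ = 361, n = 710; a·n₀/n = 30·361/710 = 15.2535; c·n₁/n = 134·349/710 = 65.8676
RR_MH = (26.5476 + 15.2535) / (58.8941 + 65.8676) = 41.8011 / 124.7617 = 0.33505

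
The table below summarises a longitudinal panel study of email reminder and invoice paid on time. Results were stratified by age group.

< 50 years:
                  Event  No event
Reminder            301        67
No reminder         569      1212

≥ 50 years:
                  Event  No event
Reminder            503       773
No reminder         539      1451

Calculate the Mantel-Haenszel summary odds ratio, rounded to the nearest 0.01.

2.71

OR_MH = Σ(aᵢdᵢ/nᵢ) / Σ(bᵢcᵢ/nᵢ), where nᵢ is the stratum total.
Stratum 1 (< 50 years): n = 2149; a·d/n = 301·1212/2149 = 169.7590; b·c/n = 67·569/2149 = 17.7399
Stratum 2 (≥ 50 years): n = 3266; a·d/n = 503·1451/3266 = 223.4700; b·c/n = 773·539/3266 = 127.5710
OR_MH = (169.7590 + 223.4700) / (17.7399 + 127.5710) = 393.2290 / 145.3109 = 2.70612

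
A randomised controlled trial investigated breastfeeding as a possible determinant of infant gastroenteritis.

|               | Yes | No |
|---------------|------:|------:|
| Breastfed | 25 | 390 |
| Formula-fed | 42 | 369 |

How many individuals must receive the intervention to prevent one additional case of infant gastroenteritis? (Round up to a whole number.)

Risk in treated group = 25/415 = 0.06024; risk in control = 42/411 = 0.10219.
Absolute risk reduction = 0.10219 − 0.06024 = 0.04195
NNT = 1 / ARR = 1 / 0.04195 = 23.839 → round up → 24

24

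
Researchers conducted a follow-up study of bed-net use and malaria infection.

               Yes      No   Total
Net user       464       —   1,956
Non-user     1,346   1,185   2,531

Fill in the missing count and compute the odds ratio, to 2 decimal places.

0.27

The missing cell is in the exposed row: 1956 − 464 = 1492.
So a = 464, b = 1492, c = 1346, d = 1185.
OR = (a·d)/(b·c) = (464 × 1185) / (1492 × 1346) = 549840 / 2008232 = 0.27379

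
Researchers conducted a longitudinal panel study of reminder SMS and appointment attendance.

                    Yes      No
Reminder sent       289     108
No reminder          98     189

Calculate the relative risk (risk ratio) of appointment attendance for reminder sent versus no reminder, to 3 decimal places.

2.132

Cells: a = 289, b = 108, c = 98, d = 189.
Risk in exposed = 289/397 = 0.72796; risk in unexposed = 98/287 = 0.34146.
RR = 0.72796 / 0.34146 = 2.13188
The risk among the exposed is 2.13 times that among the unexposed.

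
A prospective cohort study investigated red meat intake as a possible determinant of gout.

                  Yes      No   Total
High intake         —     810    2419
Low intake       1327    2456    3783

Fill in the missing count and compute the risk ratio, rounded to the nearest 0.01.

The missing cell is in the exposed row: 2419 − 810 = 1609.
So a = 1609, b = 810, c = 1327, d = 2456.
RR = [a/(a+b)] / [c/(c+d)] = (1609/2419) / (1327/3783) = 0.66515/0.35078 = 1.89621

1.90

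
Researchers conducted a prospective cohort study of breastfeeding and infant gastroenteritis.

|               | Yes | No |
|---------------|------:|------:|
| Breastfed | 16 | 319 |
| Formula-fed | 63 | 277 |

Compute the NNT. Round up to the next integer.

Risk in treated group = 16/335 = 0.04776; risk in control = 63/340 = 0.18529.
Absolute risk reduction = 0.18529 − 0.04776 = 0.13753
NNT = 1 / ARR = 1 / 0.13753 = 7.271 → round up → 8

8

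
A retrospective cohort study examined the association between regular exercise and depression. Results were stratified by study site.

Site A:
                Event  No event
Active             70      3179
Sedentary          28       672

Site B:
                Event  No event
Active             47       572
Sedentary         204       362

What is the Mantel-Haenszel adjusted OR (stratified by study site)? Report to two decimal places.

0.22

OR_MH = Σ(aᵢdᵢ/nᵢ) / Σ(bᵢcᵢ/nᵢ), where nᵢ is the stratum total.
Stratum 1 (Site A): n = 3949; a·d/n = 70·672/3949 = 11.9119; b·c/n = 3179·28/3949 = 22.5404
Stratum 2 (Site B): n = 1185; a·d/n = 47·362/1185 = 14.3578; b·c/n = 572·204/1185 = 98.4709
OR_MH = (11.9119 + 14.3578) / (22.5404 + 98.4709) = 26.2697 / 121.0113 = 0.21708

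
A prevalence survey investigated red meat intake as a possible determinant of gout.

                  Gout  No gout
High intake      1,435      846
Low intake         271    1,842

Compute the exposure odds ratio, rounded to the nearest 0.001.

11.529

Cells: a = 1435, b = 846, c = 271, d = 1842.
OR = (a·d)/(b·c) = (1435 × 1842) / (846 × 271) = 2643270 / 229266 = 11.52927
The odds of gout are about 11.53 times as high in the high intake group.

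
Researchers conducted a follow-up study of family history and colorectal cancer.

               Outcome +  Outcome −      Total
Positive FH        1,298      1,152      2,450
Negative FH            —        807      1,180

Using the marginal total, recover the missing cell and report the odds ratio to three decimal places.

The missing cell is in the unexposed row: 1180 − 807 = 373.
So a = 1298, b = 1152, c = 373, d = 807.
OR = (a·d)/(b·c) = (1298 × 807) / (1152 × 373) = 1047486 / 429696 = 2.43774

2.438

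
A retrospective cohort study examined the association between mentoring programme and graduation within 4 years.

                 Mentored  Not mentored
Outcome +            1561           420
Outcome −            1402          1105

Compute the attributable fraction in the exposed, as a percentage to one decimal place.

47.7

Reading the table with exposure as columns: a = 1561 (Mentored, case), b = 1402 (Mentored, non-case), c = 420 (Not mentored, case), d = 1105.
Risk in exposed = 1561/2963 = 0.52683; risk in unexposed = 420/1525 = 0.27541.
RR = 0.52683/0.27541 = 1.91290
AR% = (RR − 1)/RR × 100 = (1.91290 − 1)/1.91290 × 100 = 47.7233%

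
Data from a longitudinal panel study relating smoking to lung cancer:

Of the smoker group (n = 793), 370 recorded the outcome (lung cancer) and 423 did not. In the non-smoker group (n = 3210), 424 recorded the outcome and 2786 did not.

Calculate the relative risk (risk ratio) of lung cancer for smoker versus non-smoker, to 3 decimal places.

From the description: a = 370, b = 423, c = 424, d = 2786.
Risk in exposed = 370/793 = 0.46658; risk in unexposed = 424/3210 = 0.13209.
RR = 0.46658 / 0.13209 = 3.53238
The risk among the exposed is 3.53 times that among the unexposed.

3.532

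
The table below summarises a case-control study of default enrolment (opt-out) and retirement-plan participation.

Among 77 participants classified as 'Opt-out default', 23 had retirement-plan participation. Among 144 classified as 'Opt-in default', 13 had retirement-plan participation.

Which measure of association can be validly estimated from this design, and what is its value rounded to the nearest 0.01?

From the description: a = 23, b = 54, c = 13, d = 131.
This is a case-control study: participants were sampled on outcome status, so risks in the source population cannot be estimated directly — relative risk is not valid here. The odds ratio is the appropriate measure.
OR = (a·d)/(b·c) = (23 × 131) / (54 × 13) = 3013 / 702 = 4.29202

4.29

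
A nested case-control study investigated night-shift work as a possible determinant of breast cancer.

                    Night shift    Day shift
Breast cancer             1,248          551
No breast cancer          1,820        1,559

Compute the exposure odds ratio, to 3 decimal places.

1.940

Reading the table with exposure as columns: a = 1248 (Night shift, case), b = 1820 (Night shift, non-case), c = 551 (Day shift, case), d = 1559.
OR = (a·d)/(b·c) = (1248 × 1559) / (1820 × 551) = 1945632 / 1002820 = 1.94016
The odds of breast cancer are about 1.94 times as high in the night shift group.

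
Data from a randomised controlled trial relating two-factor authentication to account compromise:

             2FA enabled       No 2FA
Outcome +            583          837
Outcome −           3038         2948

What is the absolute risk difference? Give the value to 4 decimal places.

Reading the table with exposure as columns: a = 583 (2FA enabled, case), b = 3038 (2FA enabled, non-case), c = 837 (No 2FA, case), d = 2948.
Risk in exposed = 583/3621 = 0.161005; risk in unexposed = 837/3785 = 0.221136.
Risk difference = 0.161005 − 0.221136 = -0.060131

-0.0601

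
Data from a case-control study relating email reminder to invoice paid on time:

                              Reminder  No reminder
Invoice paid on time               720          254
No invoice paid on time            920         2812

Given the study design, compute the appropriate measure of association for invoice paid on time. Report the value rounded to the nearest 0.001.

8.664

Reading the table with exposure as columns: a = 720 (Reminder, case), b = 920 (Reminder, non-case), c = 254 (No reminder, case), d = 2812.
This is a case-control study: participants were sampled on outcome status, so risks in the source population cannot be estimated directly — relative risk is not valid here. The odds ratio is the appropriate measure.
OR = (a·d)/(b·c) = (720 × 2812) / (920 × 254) = 2024640 / 233680 = 8.66416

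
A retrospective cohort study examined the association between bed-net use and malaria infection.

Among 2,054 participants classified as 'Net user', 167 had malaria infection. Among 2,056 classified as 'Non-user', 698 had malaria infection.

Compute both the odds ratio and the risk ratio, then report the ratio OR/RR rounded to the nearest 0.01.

From the description: a = 167, b = 1887, c = 698, d = 1358.
OR = (167·1358)/(1887·698) = 226786/1317126 = 0.17218
Risk in exposed = 167/2054 = 0.08130; risk in unexposed = 698/2056 = 0.33949; RR = 0.23949
OR/RR = 0.17218 / 0.23949 = 0.71896
The outcome is not rare, so the OR lies further from 1 than the RR.

0.72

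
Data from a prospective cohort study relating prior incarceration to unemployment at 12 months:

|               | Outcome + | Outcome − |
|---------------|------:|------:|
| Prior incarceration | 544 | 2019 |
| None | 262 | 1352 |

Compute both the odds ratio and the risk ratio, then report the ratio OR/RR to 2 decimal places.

1.06

Cells: a = 544, b = 2019, c = 262, d = 1352.
OR = (544·1352)/(2019·262) = 735488/528978 = 1.39039
Risk in exposed = 544/2563 = 0.21225; risk in unexposed = 262/1614 = 0.16233; RR = 1.30753
OR/RR = 1.39039 / 1.30753 = 1.06337
The outcome is not rare, so the OR lies further from 1 than the RR.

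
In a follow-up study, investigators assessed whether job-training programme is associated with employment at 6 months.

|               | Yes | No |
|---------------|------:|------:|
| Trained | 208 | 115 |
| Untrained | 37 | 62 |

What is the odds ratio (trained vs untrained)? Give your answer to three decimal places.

Cells: a = 208, b = 115, c = 37, d = 62.
OR = (a·d)/(b·c) = (208 × 62) / (115 × 37) = 12896 / 4255 = 3.03079
The odds of employment at 6 months are about 3.03 times as high in the trained group.

3.031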